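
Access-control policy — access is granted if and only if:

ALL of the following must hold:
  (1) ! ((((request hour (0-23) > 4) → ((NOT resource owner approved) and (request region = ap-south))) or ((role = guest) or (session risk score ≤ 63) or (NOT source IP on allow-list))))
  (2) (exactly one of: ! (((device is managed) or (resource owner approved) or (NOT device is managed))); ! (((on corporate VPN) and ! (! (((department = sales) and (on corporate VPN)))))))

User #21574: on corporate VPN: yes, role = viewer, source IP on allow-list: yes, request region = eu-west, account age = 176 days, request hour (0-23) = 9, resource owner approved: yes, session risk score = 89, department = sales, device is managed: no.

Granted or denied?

Atomic conditions:
  request hour (0-23) > 4: 9 > 4 is true
  NOT resource owner approved: yes → false
  request region = ap-south: eu-west == ap-south is false
  role = guest: viewer == guest is false
  session risk score ≤ 63: 89 ≤ 63 is false
  NOT source IP on allow-list: yes → false
  device is managed: no → false
  resource owner approved: yes → true
  NOT device is managed: no → true
  on corporate VPN: yes → true
  department = sales: sales == sales is true
Combine:
[1.1.1.2] false AND false = false
[1.1.1] true → false = false
[1.1.2] false OR false OR false = false
[1.1] false OR false = false
[1] NOT false = true
[2.1.1] false OR true OR true = true
[2.1] NOT true = false
[2.2.1.2.1.1] true AND true = true
[2.2.1.2.1] NOT true = false
[2.2.1.2] NOT false = true
[2.2.1] true AND true = true
[2.2] NOT true = false
[2] exactly-one(false, false) = false
[root] true AND false = false
Overall: false → denied

Denied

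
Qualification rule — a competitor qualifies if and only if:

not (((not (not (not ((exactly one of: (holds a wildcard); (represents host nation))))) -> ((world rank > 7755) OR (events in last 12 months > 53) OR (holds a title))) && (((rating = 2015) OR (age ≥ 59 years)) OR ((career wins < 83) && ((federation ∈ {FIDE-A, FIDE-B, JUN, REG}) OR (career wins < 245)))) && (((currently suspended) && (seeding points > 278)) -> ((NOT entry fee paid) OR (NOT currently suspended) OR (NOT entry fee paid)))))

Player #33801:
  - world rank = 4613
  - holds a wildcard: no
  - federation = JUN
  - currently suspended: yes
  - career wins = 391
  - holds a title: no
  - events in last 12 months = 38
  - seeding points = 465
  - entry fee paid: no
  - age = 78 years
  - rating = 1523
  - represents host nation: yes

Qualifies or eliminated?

Eliminated

Atomic conditions:
  holds a wildcard: no → false
  represents host nation: yes → true
  world rank > 7755: 4613 > 7755 is false
  events in last 12 months > 53: 38 > 53 is false
  holds a title: no → false
  rating = 2015: 1523 == 2015 is false
  age ≥ 59 years: 78 ≥ 59 is true
  career wins < 83: 391 < 83 is false
  federation ∈ {FIDE-A, FIDE-B, JUN, REG}: JUN is in the set → true
  career wins < 245: 391 < 245 is false
  currently suspended: yes → true
  seeding points > 278: 465 > 278 is true
  NOT entry fee paid: no → true
  NOT currently suspended: yes → false
Combine:
[1.1.1.1.1.1] exactly-one(false, true) = true
[1.1.1.1.1] NOT true = false
[1.1.1.1] NOT false = true
[1.1.1] NOT true = false
[1.1.2] false OR false OR false = false
[1.1] false → false (antecedent false ⇒ implication holds) = true
[1.2.1] false OR true = true
[1.2.2.2] true OR false = true
[1.2.2] false AND true = false
[1.2] true OR false = true
[1.3.1] true AND true = true
[1.3.2] true OR false OR true = true
[1.3] true → true = true
[1] true AND true AND true = true
[root] NOT true = false
Overall: false → eliminated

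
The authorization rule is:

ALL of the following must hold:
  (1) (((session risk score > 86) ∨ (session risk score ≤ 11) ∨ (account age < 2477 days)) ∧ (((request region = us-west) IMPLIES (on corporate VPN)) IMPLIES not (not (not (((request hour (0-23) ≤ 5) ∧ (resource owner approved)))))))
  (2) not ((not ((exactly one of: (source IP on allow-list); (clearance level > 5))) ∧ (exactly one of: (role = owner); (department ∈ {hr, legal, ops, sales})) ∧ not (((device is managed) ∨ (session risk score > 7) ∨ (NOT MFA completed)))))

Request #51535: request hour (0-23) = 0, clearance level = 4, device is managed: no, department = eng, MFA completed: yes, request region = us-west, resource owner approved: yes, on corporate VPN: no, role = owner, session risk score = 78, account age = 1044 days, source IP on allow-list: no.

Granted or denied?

Atomic conditions:
  session risk score > 86: 78 > 86 is false
  session risk score ≤ 11: 78 ≤ 11 is false
  account age < 2477 days: 1044 < 2477 is true
  request region = us-west: us-west == us-west is true
  on corporate VPN: no → false
  request hour (0-23) ≤ 5: 0 ≤ 5 is true
  resource owner approved: yes → true
  source IP on allow-list: no → false
  clearance level > 5: 4 > 5 is false
  role = owner: owner == owner is true
  department ∈ {hr, legal, ops, sales}: eng is not in the set → false
  device is managed: no → false
  session risk score > 7: 78 > 7 is true
  NOT MFA completed: yes → false
Combine:
[1.1] false OR false OR true = true
[1.2.1] true → false = false
[1.2.2.1.1.1] true AND true = true
[1.2.2.1.1] NOT true = false
[1.2.2.1] NOT false = true
[1.2.2] NOT true = false
[1.2] false → false (antecedent false ⇒ implication holds) = true
[1] true AND true = true
[2.1.1.1] exactly-one(false, false) = false
[2.1.1] NOT false = true
[2.1.2] exactly-one(true, false) = true
[2.1.3.1] false OR true OR false = true
[2.1.3] NOT true = false
[2.1] true AND true AND false = false
[2] NOT false = true
[root] true AND true = true
Overall: true → granted

Granted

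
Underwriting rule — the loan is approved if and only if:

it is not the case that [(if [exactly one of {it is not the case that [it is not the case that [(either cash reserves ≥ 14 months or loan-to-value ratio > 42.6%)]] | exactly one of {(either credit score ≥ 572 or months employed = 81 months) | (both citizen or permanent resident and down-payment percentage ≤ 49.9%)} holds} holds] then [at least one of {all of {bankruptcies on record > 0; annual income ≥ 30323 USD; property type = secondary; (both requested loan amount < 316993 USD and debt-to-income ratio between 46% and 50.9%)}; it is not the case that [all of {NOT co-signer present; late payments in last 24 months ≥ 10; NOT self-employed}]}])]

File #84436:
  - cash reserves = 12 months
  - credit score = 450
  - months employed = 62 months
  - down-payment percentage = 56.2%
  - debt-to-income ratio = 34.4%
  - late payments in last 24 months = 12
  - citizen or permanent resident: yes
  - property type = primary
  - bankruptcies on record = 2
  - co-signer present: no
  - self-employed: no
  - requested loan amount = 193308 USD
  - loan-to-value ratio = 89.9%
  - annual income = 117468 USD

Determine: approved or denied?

Atomic conditions:
  cash reserves ≥ 14 months: 12 ≥ 14 is false
  loan-to-value ratio > 42.6%: 89.9 > 42.6 is true
  credit score ≥ 572: 450 ≥ 572 is false
  months employed = 81 months: 62 == 81 is false
  citizen or permanent resident: yes → true
  down-payment percentage ≤ 49.9%: 56.2 ≤ 49.9 is false
  bankruptcies on record > 0: 2 > 0 is true
  annual income ≥ 30323 USD: 117468 ≥ 30323 is true
  property type = secondary: primary == secondary is false
  requested loan amount < 316993 USD: 193308 < 316993 is true
  debt-to-income ratio between 46% and 50.9%: 34.4 in [46, 50.9] is false
  NOT co-signer present: no → true
  late payments in last 24 months ≥ 10: 12 ≥ 10 is true
  NOT self-employed: no → true
Combine:
[1.1.1.1.1] false OR true = true
[1.1.1.1] NOT true = false
[1.1.1] NOT false = true
[1.1.2.1] false OR false = false
[1.1.2.2] true AND false = false
[1.1.2] exactly-one(false, false) = false
[1.1] exactly-one(true, false) = true
[1.2.1.4] true AND false = false
[1.2.1] true AND true AND false AND false = false
[1.2.2.1] true AND true AND true = true
[1.2.2] NOT true = false
[1.2] false OR false = false
[1] true → false = false
[root] NOT false = true
Overall: true → approved

Approved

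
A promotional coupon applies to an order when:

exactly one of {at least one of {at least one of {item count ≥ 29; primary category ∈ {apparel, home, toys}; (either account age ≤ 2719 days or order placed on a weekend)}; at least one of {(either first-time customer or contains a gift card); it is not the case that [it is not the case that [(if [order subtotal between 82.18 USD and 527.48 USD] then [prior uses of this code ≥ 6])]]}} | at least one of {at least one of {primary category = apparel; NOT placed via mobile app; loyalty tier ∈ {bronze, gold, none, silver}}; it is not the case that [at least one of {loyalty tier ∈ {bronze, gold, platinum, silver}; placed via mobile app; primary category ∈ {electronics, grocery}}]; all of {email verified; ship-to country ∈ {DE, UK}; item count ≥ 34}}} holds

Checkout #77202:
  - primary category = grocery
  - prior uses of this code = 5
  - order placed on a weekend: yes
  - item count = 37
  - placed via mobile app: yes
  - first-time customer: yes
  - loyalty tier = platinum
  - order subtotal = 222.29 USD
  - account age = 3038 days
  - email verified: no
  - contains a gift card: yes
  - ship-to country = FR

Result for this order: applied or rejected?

Atomic conditions:
  item count ≥ 29: 37 ≥ 29 is true
  primary category ∈ {apparel, home, toys}: grocery is not in the set → false
  account age ≤ 2719 days: 3038 ≤ 2719 is false
  order placed on a weekend: yes → true
  first-time customer: yes → true
  contains a gift card: yes → true
  order subtotal between 82.18 USD and 527.48 USD: 222.29 in [82.18, 527.48] is true
  prior uses of this code ≥ 6: 5 ≥ 6 is false
  primary category = apparel: grocery == apparel is false
  NOT placed via mobile app: yes → false
  loyalty tier ∈ {bronze, gold, none, silver}: platinum is not in the set → false
  loyalty tier ∈ {bronze, gold, platinum, silver}: platinum is in the set → true
  placed via mobile app: yes → true
  primary category ∈ {electronics, grocery}: grocery is in the set → true
  email verified: no → false
  ship-to country ∈ {DE, UK}: FR is not in the set → false
  item count ≥ 34: 37 ≥ 34 is true
Combine:
[1.1.3] false OR true = true
[1.1] true OR false OR true = true
[1.2.1] true OR true = true
[1.2.2.1.1] true → false = false
[1.2.2.1] NOT false = true
[1.2.2] NOT true = false
[1.2] true OR false = true
[1] true OR true = true
[2.1] false OR false OR false = false
[2.2.1] true OR true OR true = true
[2.2] NOT true = false
[2.3] false AND false AND true = false
[2] false OR false OR false = false
[root] exactly-one(true, false) = true
Overall: true → applied

Applied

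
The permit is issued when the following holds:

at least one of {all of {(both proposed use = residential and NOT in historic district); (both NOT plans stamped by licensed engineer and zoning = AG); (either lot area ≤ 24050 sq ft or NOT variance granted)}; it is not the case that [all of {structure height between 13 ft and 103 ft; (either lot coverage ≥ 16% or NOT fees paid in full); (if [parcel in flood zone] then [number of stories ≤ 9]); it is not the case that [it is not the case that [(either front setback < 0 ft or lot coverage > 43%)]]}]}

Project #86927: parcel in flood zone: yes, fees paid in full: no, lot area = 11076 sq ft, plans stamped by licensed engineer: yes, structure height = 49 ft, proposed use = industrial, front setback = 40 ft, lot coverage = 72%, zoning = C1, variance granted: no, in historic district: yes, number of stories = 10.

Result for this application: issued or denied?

Issued

Atomic conditions:
  proposed use = residential: industrial == residential is false
  NOT in historic district: yes → false
  NOT plans stamped by licensed engineer: yes → false
  zoning = AG: C1 == AG is false
  lot area ≤ 24050 sq ft: 11076 ≤ 24050 is true
  NOT variance granted: no → true
  structure height between 13 ft and 103 ft: 49 in [13, 103] is true
  lot coverage ≥ 16%: 72 ≥ 16 is true
  NOT fees paid in full: no → true
  parcel in flood zone: yes → true
  number of stories ≤ 9: 10 ≤ 9 is false
  front setback < 0 ft: 40 < 0 is false
  lot coverage > 43%: 72 > 43 is true
Combine:
[1.1] false AND false = false
[1.2] false AND false = false
[1.3] true OR true = true
[1] false AND false AND true = false
[2.1.2] true OR true = true
[2.1.3] true → false = false
[2.1.4.1.1] false OR true = true
[2.1.4.1] NOT true = false
[2.1.4] NOT false = true
[2.1] true AND true AND false AND true = false
[2] NOT false = true
[root] false OR true = true
Overall: true → issued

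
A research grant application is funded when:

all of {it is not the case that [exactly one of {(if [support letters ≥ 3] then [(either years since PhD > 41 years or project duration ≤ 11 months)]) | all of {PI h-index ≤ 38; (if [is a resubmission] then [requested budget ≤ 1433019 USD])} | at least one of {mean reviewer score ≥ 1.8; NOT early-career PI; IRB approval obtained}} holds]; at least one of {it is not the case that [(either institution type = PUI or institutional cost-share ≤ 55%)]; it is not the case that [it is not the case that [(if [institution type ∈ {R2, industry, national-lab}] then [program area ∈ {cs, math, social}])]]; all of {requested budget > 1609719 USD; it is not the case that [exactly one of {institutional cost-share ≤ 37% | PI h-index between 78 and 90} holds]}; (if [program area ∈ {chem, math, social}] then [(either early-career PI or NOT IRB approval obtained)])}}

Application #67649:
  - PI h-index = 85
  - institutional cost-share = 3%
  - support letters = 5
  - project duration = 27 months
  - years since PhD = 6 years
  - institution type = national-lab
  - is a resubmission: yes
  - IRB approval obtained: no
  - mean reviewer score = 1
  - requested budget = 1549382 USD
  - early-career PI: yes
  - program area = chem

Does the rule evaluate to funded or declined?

Atomic conditions:
  support letters ≥ 3: 5 ≥ 3 is true
  years since PhD > 41 years: 6 > 41 is false
  project duration ≤ 11 months: 27 ≤ 11 is false
  PI h-index ≤ 38: 85 ≤ 38 is false
  is a resubmission: yes → true
  requested budget ≤ 1433019 USD: 1549382 ≤ 1433019 is false
  mean reviewer score ≥ 1.8: 1 ≥ 1.8 is false
  NOT early-career PI: yes → false
  IRB approval obtained: no → false
  institution type = PUI: national-lab == PUI is false
  institutional cost-share ≤ 55%: 3 ≤ 55 is true
  institution type ∈ {R2, industry, national-lab}: national-lab is in the set → true
  program area ∈ {cs, math, social}: chem is not in the set → false
  requested budget > 1609719 USD: 1549382 > 1609719 is false
  institutional cost-share ≤ 37%: 3 ≤ 37 is true
  PI h-index between 78 and 90: 85 in [78, 90] is true
  program area ∈ {chem, math, social}: chem is in the set → true
  early-career PI: yes → true
  NOT IRB approval obtained: no → true
Combine:
[1.1.1.2] false OR false = false
[1.1.1] true → false = false
[1.1.2.2] true → false = false
[1.1.2] false AND false = false
[1.1.3] false OR false OR false = false
[1.1] exactly-one(false, false, false) = false
[1] NOT false = true
[2.1.1] false OR true = true
[2.1] NOT true = false
[2.2.1.1] true → false = false
[2.2.1] NOT false = true
[2.2] NOT true = false
[2.3.2.1] exactly-one(true, true) = false
[2.3.2] NOT false = true
[2.3] false AND true = false
[2.4.2] true OR true = true
[2.4] true → true = true
[2] false OR false OR false OR true = true
[root] true AND true = true
Overall: true → funded

Funded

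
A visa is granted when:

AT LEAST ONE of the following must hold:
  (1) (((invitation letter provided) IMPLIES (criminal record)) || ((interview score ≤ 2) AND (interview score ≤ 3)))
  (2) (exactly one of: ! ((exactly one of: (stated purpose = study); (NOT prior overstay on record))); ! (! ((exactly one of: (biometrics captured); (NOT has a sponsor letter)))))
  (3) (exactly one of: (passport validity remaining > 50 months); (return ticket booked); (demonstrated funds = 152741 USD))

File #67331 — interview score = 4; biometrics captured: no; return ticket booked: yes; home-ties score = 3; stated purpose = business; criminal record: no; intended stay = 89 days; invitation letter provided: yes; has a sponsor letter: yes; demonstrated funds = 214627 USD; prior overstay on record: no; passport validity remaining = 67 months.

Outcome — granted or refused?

Atomic conditions:
  invitation letter provided: yes → true
  criminal record: no → false
  interview score ≤ 2: 4 ≤ 2 is false
  interview score ≤ 3: 4 ≤ 3 is false
  stated purpose = study: business == study is false
  NOT prior overstay on record: no → true
  biometrics captured: no → false
  NOT has a sponsor letter: yes → false
  passport validity remaining > 50 months: 67 > 50 is true
  return ticket booked: yes → true
  demonstrated funds = 152741 USD: 214627 == 152741 is false
Combine:
[1.1] true → false = false
[1.2] false AND false = false
[1] false OR false = false
[2.1.1] exactly-one(false, true) = true
[2.1] NOT true = false
[2.2.1.1] exactly-one(false, false) = false
[2.2.1] NOT false = true
[2.2] NOT true = false
[2] exactly-one(false, false) = false
[3] exactly-one(true, true, false) = false
[root] false OR false OR false = false
Overall: false → refused

Refused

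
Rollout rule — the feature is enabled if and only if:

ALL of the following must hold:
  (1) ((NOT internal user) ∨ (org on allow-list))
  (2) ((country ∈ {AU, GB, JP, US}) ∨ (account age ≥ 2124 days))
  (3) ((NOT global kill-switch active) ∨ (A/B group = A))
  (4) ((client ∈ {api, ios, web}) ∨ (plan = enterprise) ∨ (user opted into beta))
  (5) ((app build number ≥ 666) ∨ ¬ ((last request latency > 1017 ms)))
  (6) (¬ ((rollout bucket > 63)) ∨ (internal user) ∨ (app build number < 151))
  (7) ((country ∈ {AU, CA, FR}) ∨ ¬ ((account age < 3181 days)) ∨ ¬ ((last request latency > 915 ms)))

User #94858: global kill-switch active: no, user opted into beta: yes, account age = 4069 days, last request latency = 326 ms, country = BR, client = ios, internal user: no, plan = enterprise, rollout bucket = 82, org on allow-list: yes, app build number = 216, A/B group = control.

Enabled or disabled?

Disabled

Atomic conditions:
  NOT internal user: no → true
  org on allow-list: yes → true
  country ∈ {AU, GB, JP, US}: BR is not in the set → false
  account age ≥ 2124 days: 4069 ≥ 2124 is true
  NOT global kill-switch active: no → true
  A/B group = A: control == A is false
  client ∈ {api, ios, web}: ios is in the set → true
  plan = enterprise: enterprise == enterprise is true
  user opted into beta: yes → true
  app build number ≥ 666: 216 ≥ 666 is false
  last request latency > 1017 ms: 326 > 1017 is false
  rollout bucket > 63: 82 > 63 is true
  internal user: no → false
  app build number < 151: 216 < 151 is false
  country ∈ {AU, CA, FR}: BR is not in the set → false
  account age < 3181 days: 4069 < 3181 is false
  last request latency > 915 ms: 326 > 915 is false
Combine:
[1] true OR true = true
[2] false OR true = true
[3] true OR false = true
[4] true OR true OR true = true
[5.2] NOT false = true
[5] false OR true = true
[6.1] NOT true = false
[6] false OR false OR false = false
[7.2] NOT false = true
[7.3] NOT false = true
[7] false OR true OR true = true
[root] true AND true AND true AND true AND true AND false AND true = false
Overall: false → disabled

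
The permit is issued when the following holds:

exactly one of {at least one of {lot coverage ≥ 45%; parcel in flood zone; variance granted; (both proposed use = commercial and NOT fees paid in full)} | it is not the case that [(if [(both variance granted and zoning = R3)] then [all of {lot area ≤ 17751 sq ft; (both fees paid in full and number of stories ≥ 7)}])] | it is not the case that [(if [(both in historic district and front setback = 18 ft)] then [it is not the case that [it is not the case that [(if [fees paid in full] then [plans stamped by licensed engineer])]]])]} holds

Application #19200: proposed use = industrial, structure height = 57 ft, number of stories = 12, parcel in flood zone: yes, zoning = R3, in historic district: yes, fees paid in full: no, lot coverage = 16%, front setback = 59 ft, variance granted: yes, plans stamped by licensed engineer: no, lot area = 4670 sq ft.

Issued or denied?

Atomic conditions:
  lot coverage ≥ 45%: 16 ≥ 45 is false
  parcel in flood zone: yes → true
  variance granted: yes → true
  proposed use = commercial: industrial == commercial is false
  NOT fees paid in full: no → true
  zoning = R3: R3 == R3 is true
  lot area ≤ 17751 sq ft: 4670 ≤ 17751 is true
  fees paid in full: no → false
  number of stories ≥ 7: 12 ≥ 7 is true
  in historic district: yes → true
  front setback = 18 ft: 59 == 18 is false
  plans stamped by licensed engineer: no → false
Combine:
[1.4] false AND true = false
[1] false OR true OR true OR false = true
[2.1.1] true AND true = true
[2.1.2.2] false AND true = false
[2.1.2] true AND false = false
[2.1] true → false = false
[2] NOT false = true
[3.1.1] true AND false = false
[3.1.2.1.1] false → false (antecedent false ⇒ implication holds) = true
[3.1.2.1] NOT true = false
[3.1.2] NOT false = true
[3.1] false → true (antecedent false ⇒ implication holds) = true
[3] NOT true = false
[root] exactly-one(true, true, false) = false
Overall: false → denied

Denied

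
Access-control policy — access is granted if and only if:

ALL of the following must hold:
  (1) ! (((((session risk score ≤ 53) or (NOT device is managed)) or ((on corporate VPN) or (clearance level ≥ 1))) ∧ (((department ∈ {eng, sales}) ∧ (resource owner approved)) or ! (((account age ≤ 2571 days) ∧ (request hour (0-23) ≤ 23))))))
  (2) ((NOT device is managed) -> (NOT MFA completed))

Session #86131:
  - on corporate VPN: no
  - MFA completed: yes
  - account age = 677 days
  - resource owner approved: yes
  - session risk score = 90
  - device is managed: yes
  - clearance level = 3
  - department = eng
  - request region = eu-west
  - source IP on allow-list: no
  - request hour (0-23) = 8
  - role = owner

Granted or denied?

Denied

Atomic conditions:
  session risk score ≤ 53: 90 ≤ 53 is false
  NOT device is managed: yes → false
  on corporate VPN: no → false
  clearance level ≥ 1: 3 ≥ 1 is true
  department ∈ {eng, sales}: eng is in the set → true
  resource owner approved: yes → true
  account age ≤ 2571 days: 677 ≤ 2571 is true
  request hour (0-23) ≤ 23: 8 ≤ 23 is true
  NOT MFA completed: yes → false
Combine:
[1.1.1.1] false OR false = false
[1.1.1.2] false OR true = true
[1.1.1] false OR true = true
[1.1.2.1] true AND true = true
[1.1.2.2.1] true AND true = true
[1.1.2.2] NOT true = false
[1.1.2] true OR false = true
[1.1] true AND true = true
[1] NOT true = false
[2] false → false (antecedent false ⇒ implication holds) = true
[root] false AND true = false
Overall: false → denied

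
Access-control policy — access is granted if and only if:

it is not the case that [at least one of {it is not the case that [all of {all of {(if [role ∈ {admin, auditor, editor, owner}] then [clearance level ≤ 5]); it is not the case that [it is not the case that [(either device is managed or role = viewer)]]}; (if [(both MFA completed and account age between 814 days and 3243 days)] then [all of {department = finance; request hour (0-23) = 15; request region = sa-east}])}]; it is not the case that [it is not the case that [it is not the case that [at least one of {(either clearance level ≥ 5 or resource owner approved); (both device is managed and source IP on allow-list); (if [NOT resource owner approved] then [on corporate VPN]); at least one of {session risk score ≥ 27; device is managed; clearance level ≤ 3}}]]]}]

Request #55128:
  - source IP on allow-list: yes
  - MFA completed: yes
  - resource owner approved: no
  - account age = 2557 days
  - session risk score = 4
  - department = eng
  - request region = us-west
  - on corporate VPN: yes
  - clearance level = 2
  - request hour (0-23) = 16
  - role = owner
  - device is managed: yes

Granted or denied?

Denied

Atomic conditions:
  role ∈ {admin, auditor, editor, owner}: owner is in the set → true
  clearance level ≤ 5: 2 ≤ 5 is true
  device is managed: yes → true
  role = viewer: owner == viewer is false
  MFA completed: yes → true
  account age between 814 days and 3243 days: 2557 in [814, 3243] is true
  department = finance: eng == finance is false
  request hour (0-23) = 15: 16 == 15 is false
  request region = sa-east: us-west == sa-east is false
  clearance level ≥ 5: 2 ≥ 5 is false
  resource owner approved: no → false
  source IP on allow-list: yes → true
  NOT resource owner approved: no → true
  on corporate VPN: yes → true
  session risk score ≥ 27: 4 ≥ 27 is false
  clearance level ≤ 3: 2 ≤ 3 is true
Combine:
[1.1.1.1.1] true → true = true
[1.1.1.1.2.1.1] true OR false = true
[1.1.1.1.2.1] NOT true = false
[1.1.1.1.2] NOT false = true
[1.1.1.1] true AND true = true
[1.1.1.2.1] true AND true = true
[1.1.1.2.2] false AND false AND false = false
[1.1.1.2] true → false = false
[1.1.1] true AND false = false
[1.1] NOT false = true
[1.2.1.1.1.1] false OR false = false
[1.2.1.1.1.2] true AND true = true
[1.2.1.1.1.3] true → true = true
[1.2.1.1.1.4] false OR true OR true = true
[1.2.1.1.1] false OR true OR true OR true = true
[1.2.1.1] NOT true = false
[1.2.1] NOT false = true
[1.2] NOT true = false
[1] true OR false = true
[root] NOT true = false
Overall: false → denied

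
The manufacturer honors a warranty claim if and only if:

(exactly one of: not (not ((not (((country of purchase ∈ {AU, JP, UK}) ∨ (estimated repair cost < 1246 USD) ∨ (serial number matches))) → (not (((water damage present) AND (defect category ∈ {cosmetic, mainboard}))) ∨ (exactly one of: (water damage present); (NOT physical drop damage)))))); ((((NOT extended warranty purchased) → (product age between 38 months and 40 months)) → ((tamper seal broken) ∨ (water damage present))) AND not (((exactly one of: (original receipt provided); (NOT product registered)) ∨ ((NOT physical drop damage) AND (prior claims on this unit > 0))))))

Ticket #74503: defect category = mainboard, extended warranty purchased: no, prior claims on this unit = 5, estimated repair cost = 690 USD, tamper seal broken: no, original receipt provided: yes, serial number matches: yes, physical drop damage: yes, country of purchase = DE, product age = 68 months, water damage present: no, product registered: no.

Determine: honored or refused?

Refused

Atomic conditions:
  country of purchase ∈ {AU, JP, UK}: DE is not in the set → false
  estimated repair cost < 1246 USD: 690 < 1246 is true
  serial number matches: yes → true
  water damage present: no → false
  defect category ∈ {cosmetic, mainboard}: mainboard is in the set → true
  NOT physical drop damage: yes → false
  NOT extended warranty purchased: no → true
  product age between 38 months and 40 months: 68 in [38, 40] is false
  tamper seal broken: no → false
  original receipt provided: yes → true
  NOT product registered: no → true
  prior claims on this unit > 0: 5 > 0 is true
Combine:
[1.1.1.1.1] false OR true OR true = true
[1.1.1.1] NOT true = false
[1.1.1.2.1.1] false AND true = false
[1.1.1.2.1] NOT false = true
[1.1.1.2.2] exactly-one(false, false) = false
[1.1.1.2] true OR false = true
[1.1.1] false → true (antecedent false ⇒ implication holds) = true
[1.1] NOT true = false
[1] NOT false = true
[2.1.1] true → false = false
[2.1.2] false OR false = false
[2.1] false → false (antecedent false ⇒ implication holds) = true
[2.2.1.1] exactly-one(true, true) = false
[2.2.1.2] false AND true = false
[2.2.1] false OR false = false
[2.2] NOT false = true
[2] true AND true = true
[root] exactly-one(true, true) = false
Overall: false → refused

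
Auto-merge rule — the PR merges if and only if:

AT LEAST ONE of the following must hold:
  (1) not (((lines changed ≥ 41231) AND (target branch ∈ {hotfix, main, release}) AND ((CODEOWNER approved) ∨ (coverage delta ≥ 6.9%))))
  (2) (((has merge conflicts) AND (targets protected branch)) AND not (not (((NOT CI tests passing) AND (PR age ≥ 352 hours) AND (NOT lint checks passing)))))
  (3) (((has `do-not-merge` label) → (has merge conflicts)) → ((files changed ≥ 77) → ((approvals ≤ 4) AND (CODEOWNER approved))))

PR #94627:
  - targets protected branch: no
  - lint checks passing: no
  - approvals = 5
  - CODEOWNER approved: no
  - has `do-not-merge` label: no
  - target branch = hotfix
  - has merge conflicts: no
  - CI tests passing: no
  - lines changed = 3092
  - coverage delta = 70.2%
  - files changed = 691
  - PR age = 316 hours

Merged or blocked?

Merged

Atomic conditions:
  lines changed ≥ 41231: 3092 ≥ 41231 is false
  target branch ∈ {hotfix, main, release}: hotfix is in the set → true
  CODEOWNER approved: no → false
  coverage delta ≥ 6.9%: 70.2 ≥ 6.9 is true
  has merge conflicts: no → false
  targets protected branch: no → false
  NOT CI tests passing: no → true
  PR age ≥ 352 hours: 316 ≥ 352 is false
  NOT lint checks passing: no → true
  has `do-not-merge` label: no → false
  files changed ≥ 77: 691 ≥ 77 is true
  approvals ≤ 4: 5 ≤ 4 is false
Combine:
[1.1.3] false OR true = true
[1.1] false AND true AND true = false
[1] NOT false = true
[2.1] false AND false = false
[2.2.1.1] true AND false AND true = false
[2.2.1] NOT false = true
[2.2] NOT true = false
[2] false AND false = false
[3.1] false → false (antecedent false ⇒ implication holds) = true
[3.2.2] false AND false = false
[3.2] true → false = false
[3] true → false = false
[root] true OR false OR false = true
Overall: true → merged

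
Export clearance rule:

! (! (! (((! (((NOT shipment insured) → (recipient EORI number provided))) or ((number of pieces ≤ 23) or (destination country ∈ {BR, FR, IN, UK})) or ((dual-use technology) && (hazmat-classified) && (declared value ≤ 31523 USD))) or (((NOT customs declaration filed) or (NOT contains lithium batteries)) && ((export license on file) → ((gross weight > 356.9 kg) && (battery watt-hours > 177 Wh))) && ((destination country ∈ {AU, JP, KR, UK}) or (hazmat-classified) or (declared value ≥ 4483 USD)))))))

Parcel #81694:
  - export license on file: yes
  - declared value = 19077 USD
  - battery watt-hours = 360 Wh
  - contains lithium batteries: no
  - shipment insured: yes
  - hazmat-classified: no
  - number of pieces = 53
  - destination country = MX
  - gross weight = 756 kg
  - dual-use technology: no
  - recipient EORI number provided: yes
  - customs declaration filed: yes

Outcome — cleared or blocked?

Blocked

Atomic conditions:
  NOT shipment insured: yes → false
  recipient EORI number provided: yes → true
  number of pieces ≤ 23: 53 ≤ 23 is false
  destination country ∈ {BR, FR, IN, UK}: MX is not in the set → false
  dual-use technology: no → false
  hazmat-classified: no → false
  declared value ≤ 31523 USD: 19077 ≤ 31523 is true
  NOT customs declaration filed: yes → false
  NOT contains lithium batteries: no → true
  export license on file: yes → true
  gross weight > 356.9 kg: 756 > 356.9 is true
  battery watt-hours > 177 Wh: 360 > 177 is true
  destination country ∈ {AU, JP, KR, UK}: MX is not in the set → false
  declared value ≥ 4483 USD: 19077 ≥ 4483 is true
Combine:
[1.1.1.1.1.1] false → true (antecedent false ⇒ implication holds) = true
[1.1.1.1.1] NOT true = false
[1.1.1.1.2] false OR false = false
[1.1.1.1.3] false AND false AND true = false
[1.1.1.1] false OR false OR false = false
[1.1.1.2.1] false OR true = true
[1.1.1.2.2.2] true AND true = true
[1.1.1.2.2] true → true = true
[1.1.1.2.3] false OR false OR true = true
[1.1.1.2] true AND true AND true = true
[1.1.1] false OR true = true
[1.1] NOT true = false
[1] NOT false = true
[root] NOT true = false
Overall: false → blocked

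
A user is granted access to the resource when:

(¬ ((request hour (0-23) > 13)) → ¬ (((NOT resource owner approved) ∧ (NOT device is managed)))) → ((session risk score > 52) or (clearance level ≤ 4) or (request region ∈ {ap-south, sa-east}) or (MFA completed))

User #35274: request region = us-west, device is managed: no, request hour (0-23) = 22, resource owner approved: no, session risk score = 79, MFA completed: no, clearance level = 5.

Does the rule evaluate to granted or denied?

Atomic conditions:
  request hour (0-23) > 13: 22 > 13 is true
  NOT resource owner approved: no → true
  NOT device is managed: no → true
  session risk score > 52: 79 > 52 is true
  clearance level ≤ 4: 5 ≤ 4 is false
  request region ∈ {ap-south, sa-east}: us-west is not in the set → false
  MFA completed: no → false
Combine:
[1.1] NOT true = false
[1.2.1] true AND true = true
[1.2] NOT true = false
[1] false → false (antecedent false ⇒ implication holds) = true
[2] true OR false OR false OR false = true
[root] true → true = true
Overall: true → granted

Granted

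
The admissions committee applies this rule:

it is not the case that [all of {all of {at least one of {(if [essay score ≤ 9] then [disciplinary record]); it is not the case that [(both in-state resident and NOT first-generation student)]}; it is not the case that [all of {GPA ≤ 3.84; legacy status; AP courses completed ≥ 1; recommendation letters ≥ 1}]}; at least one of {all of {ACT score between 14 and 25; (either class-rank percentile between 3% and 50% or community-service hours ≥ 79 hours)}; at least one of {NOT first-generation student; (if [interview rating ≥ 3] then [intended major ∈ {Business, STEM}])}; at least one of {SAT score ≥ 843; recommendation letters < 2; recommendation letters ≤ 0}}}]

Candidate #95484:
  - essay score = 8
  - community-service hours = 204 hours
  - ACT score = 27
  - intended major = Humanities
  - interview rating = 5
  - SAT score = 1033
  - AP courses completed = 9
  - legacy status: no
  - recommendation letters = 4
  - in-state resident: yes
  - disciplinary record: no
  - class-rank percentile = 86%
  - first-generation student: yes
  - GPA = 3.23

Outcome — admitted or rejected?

Rejected

Atomic conditions:
  essay score ≤ 9: 8 ≤ 9 is true
  disciplinary record: no → false
  in-state resident: yes → true
  NOT first-generation student: yes → false
  GPA ≤ 3.84: 3.23 ≤ 3.84 is true
  legacy status: no → false
  AP courses completed ≥ 1: 9 ≥ 1 is true
  recommendation letters ≥ 1: 4 ≥ 1 is true
  ACT score between 14 and 25: 27 in [14, 25] is false
  class-rank percentile between 3% and 50%: 86 in [3, 50] is false
  community-service hours ≥ 79 hours: 204 ≥ 79 is true
  interview rating ≥ 3: 5 ≥ 3 is true
  intended major ∈ {Business, STEM}: Humanities is not in the set → false
  SAT score ≥ 843: 1033 ≥ 843 is true
  recommendation letters < 2: 4 < 2 is false
  recommendation letters ≤ 0: 4 ≤ 0 is false
Combine:
[1.1.1.1] true → false = false
[1.1.1.2.1] true AND false = false
[1.1.1.2] NOT false = true
[1.1.1] false OR true = true
[1.1.2.1] true AND false AND true AND true = false
[1.1.2] NOT false = true
[1.1] true AND true = true
[1.2.1.2] false OR true = true
[1.2.1] false AND true = false
[1.2.2.2] true → false = false
[1.2.2] false OR false = false
[1.2.3] true OR false OR false = true
[1.2] false OR false OR true = true
[1] true AND true = true
[root] NOT true = false
Overall: false → rejected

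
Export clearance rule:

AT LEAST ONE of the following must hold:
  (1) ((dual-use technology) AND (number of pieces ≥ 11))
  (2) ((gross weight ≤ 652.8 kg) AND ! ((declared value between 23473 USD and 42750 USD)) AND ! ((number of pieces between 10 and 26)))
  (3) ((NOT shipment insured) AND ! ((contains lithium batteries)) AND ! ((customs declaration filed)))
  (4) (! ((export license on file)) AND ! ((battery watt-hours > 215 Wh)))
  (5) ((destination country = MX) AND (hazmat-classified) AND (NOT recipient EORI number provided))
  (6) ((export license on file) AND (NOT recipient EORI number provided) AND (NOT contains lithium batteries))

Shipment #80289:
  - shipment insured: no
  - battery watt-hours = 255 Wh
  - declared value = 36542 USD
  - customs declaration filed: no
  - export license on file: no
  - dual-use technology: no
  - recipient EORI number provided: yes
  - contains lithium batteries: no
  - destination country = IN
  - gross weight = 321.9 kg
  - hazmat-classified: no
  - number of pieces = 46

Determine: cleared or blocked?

Cleared

Atomic conditions:
  dual-use technology: no → false
  number of pieces ≥ 11: 46 ≥ 11 is true
  gross weight ≤ 652.8 kg: 321.9 ≤ 652.8 is true
  declared value between 23473 USD and 42750 USD: 36542 in [23473, 42750] is true
  number of pieces between 10 and 26: 46 in [10, 26] is false
  NOT shipment insured: no → true
  contains lithium batteries: no → false
  customs declaration filed: no → false
  export license on file: no → false
  battery watt-hours > 215 Wh: 255 > 215 is true
  destination country = MX: IN == MX is false
  hazmat-classified: no → false
  NOT recipient EORI number provided: yes → false
  NOT contains lithium batteries: no → true
Combine:
[1] false AND true = false
[2.2] NOT true = false
[2.3] NOT false = true
[2] true AND false AND true = false
[3.2] NOT false = true
[3.3] NOT false = true
[3] true AND true AND true = true
[4.1] NOT false = true
[4.2] NOT true = false
[4] true AND false = false
[5] false AND false AND false = false
[6] false AND false AND true = false
[root] false OR false OR true OR false OR false OR false = true
Overall: true → cleared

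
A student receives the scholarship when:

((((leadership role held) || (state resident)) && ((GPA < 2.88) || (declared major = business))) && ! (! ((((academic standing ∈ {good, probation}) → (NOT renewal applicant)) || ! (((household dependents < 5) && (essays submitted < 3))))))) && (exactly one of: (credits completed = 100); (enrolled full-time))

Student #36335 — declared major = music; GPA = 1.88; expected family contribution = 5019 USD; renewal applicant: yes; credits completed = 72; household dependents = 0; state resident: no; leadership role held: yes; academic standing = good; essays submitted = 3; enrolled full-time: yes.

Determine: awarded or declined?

Atomic conditions:
  leadership role held: yes → true
  state resident: no → false
  GPA < 2.88: 1.88 < 2.88 is true
  declared major = business: music == business is false
  academic standing ∈ {good, probation}: good is in the set → true
  NOT renewal applicant: yes → false
  household dependents < 5: 0 < 5 is true
  essays submitted < 3: 3 < 3 is false
  credits completed = 100: 72 == 100 is false
  enrolled full-time: yes → true
Combine:
[1.1.1] true OR false = true
[1.1.2] true OR false = true
[1.1] true AND true = true
[1.2.1.1.1] true → false = false
[1.2.1.1.2.1] true AND false = false
[1.2.1.1.2] NOT false = true
[1.2.1.1] false OR true = true
[1.2.1] NOT true = false
[1.2] NOT false = true
[1] true AND true = true
[2] exactly-one(false, true) = true
[root] true AND true = true
Overall: true → awarded

Awarded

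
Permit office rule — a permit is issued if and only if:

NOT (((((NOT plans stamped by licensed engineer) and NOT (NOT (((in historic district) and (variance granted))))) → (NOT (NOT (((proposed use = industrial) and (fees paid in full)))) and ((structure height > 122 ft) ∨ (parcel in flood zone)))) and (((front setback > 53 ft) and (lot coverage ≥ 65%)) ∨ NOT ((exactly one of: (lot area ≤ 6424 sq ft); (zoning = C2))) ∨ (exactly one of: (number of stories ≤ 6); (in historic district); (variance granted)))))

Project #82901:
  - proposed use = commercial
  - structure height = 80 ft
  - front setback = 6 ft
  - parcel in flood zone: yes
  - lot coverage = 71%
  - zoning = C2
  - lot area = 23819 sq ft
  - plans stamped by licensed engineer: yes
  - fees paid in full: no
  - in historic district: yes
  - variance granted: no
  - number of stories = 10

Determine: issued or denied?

Denied

Atomic conditions:
  NOT plans stamped by licensed engineer: yes → false
  in historic district: yes → true
  variance granted: no → false
  proposed use = industrial: commercial == industrial is false
  fees paid in full: no → false
  structure height > 122 ft: 80 > 122 is false
  parcel in flood zone: yes → true
  front setback > 53 ft: 6 > 53 is false
  lot coverage ≥ 65%: 71 ≥ 65 is true
  lot area ≤ 6424 sq ft: 23819 ≤ 6424 is false
  zoning = C2: C2 == C2 is true
  number of stories ≤ 6: 10 ≤ 6 is false
Combine:
[1.1.1.2.1.1] true AND false = false
[1.1.1.2.1] NOT false = true
[1.1.1.2] NOT true = false
[1.1.1] false AND false = false
[1.1.2.1.1.1] false AND false = false
[1.1.2.1.1] NOT false = true
[1.1.2.1] NOT true = false
[1.1.2.2] false OR true = true
[1.1.2] false AND true = false
[1.1] false → false (antecedent false ⇒ implication holds) = true
[1.2.1] false AND true = false
[1.2.2.1] exactly-one(false, true) = true
[1.2.2] NOT true = false
[1.2.3] exactly-one(false, true, false) = true
[1.2] false OR false OR true = true
[1] true AND true = true
[root] NOT true = false
Overall: false → denied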